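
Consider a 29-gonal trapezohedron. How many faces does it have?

58

The n-trapezohedron (dual of the n-antiprism) has V = 2·29 + 2 = 60, E = 4·29 = 116, F = 2·29 = 58.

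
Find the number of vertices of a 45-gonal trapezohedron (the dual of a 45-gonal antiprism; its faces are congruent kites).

The n-trapezohedron (dual of the n-antiprism) has V = 2·45 + 2 = 92, E = 4·45 = 180, F = 2·45 = 90.
Check: V − E + F = 92 − 180 + 90 = 2.

92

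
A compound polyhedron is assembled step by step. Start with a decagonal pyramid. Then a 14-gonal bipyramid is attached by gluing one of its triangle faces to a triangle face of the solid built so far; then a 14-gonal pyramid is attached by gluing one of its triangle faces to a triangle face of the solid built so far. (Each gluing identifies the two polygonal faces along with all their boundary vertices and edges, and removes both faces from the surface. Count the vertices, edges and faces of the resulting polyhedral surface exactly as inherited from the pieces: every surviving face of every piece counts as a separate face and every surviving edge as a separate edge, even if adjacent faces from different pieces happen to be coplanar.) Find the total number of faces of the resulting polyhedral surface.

A decagonal pyramid: V=11, E=20, F=11.
Attach a 14-gonal bipyramid (V=16, E=42, F=28) along a 3-gon: merge 3 vertices and 3 edges, delete both glued faces → V=24, E=59, F=37.
Attach a 14-gonal pyramid (V=15, E=28, F=15) along a 3-gon: merge 3 vertices and 3 edges, delete both glued faces → V=36, E=84, F=50.
Check: V − E + F = 36 − 84 + 50 = 2.

50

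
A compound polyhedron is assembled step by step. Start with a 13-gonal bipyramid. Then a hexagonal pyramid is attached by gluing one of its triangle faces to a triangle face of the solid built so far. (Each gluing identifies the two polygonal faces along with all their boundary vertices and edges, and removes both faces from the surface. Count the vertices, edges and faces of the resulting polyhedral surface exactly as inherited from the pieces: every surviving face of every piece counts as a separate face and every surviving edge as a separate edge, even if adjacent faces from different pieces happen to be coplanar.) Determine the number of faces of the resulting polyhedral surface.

A 13-gonal bipyramid: V=15, E=39, F=26.
Attach a hexagonal pyramid (V=7, E=12, F=7) along a 3-gon: merge 3 vertices and 3 edges, delete both glued faces → V=19, E=48, F=31.
Check: V − E + F = 19 − 48 + 31 = 2.

31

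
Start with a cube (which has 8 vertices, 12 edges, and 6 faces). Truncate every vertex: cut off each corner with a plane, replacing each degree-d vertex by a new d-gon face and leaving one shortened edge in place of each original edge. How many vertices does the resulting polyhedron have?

Truncation replaces each original edge-end by a new vertex, so V′ = 2E = 24.
Each original edge survives, and each old vertex of degree d contributes d new edges; summing degrees gives Σd = 2E, so E′ = E + 2E = 3E = 36.
Each original face survives and each original vertex becomes one new face: F′ = F + V = 14.

24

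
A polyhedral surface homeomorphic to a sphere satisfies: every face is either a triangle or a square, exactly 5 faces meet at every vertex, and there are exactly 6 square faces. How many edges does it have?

60

Let x be the number of triangles; then F = 6 + x.
Edge–face incidences: 2E = 4·6 + 3·x = 24 + 3x.
Every vertex has degree 5, so 5V = 2E.
Euler: V − E + F = 2 ⇒ (2E)/5 − E + (6 + x) = 2.
Multiply by 10: 2·(2E) − 5·(2E) + 10·(6 + x) = 20, i.e. 60 + 10x − 3·(24 + 3x) = 20.
Collecting terms: x − 12 = 20, so x = 32.
Then 2E = 24 + 3·32 = 120, so E = 60, V = 2E/5 = 24, F = 6 + 32 = 38.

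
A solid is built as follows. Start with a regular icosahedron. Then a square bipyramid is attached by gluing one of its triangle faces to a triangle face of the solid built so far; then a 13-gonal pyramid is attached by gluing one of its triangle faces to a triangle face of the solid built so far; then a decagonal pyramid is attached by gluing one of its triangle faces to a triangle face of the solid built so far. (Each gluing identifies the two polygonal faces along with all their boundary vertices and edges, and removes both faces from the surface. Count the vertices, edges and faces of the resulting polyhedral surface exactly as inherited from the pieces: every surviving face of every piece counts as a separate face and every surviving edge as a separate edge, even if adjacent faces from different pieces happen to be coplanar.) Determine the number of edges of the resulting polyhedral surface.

A regular icosahedron: V=12, E=30, F=20.
Attach a square bipyramid (V=6, E=12, F=8) along a 3-gon: merge 3 vertices and 3 edges, delete both glued faces → V=15, E=39, F=26.
Attach a 13-gonal pyramid (V=14, E=26, F=14) along a 3-gon: merge 3 vertices and 3 edges, delete both glued faces → V=26, E=62, F=38.
Attach a decagonal pyramid (V=11, E=20, F=11) along a 3-gon: merge 3 vertices and 3 edges, delete both glued faces → V=34, E=79, F=47.
Check: V − E + F = 34 − 79 + 47 = 2.

79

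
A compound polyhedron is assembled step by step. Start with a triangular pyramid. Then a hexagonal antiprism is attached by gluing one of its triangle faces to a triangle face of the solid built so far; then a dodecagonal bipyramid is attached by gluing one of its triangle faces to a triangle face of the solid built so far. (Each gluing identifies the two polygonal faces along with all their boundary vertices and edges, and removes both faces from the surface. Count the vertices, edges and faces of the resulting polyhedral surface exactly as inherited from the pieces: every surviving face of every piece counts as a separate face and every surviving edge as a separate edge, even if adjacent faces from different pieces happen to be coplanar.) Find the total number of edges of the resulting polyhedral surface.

A triangular pyramid: V=4, E=6, F=4.
Attach a hexagonal antiprism (V=12, E=24, F=14) along a 3-gon: merge 3 vertices and 3 edges, delete both glued faces → V=13, E=27, F=16.
Attach a dodecagonal bipyramid (V=14, E=36, F=24) along a 3-gon: merge 3 vertices and 3 edges, delete both glued faces → V=24, E=60, F=38.
Check: V − E + F = 24 − 60 + 38 = 2.

60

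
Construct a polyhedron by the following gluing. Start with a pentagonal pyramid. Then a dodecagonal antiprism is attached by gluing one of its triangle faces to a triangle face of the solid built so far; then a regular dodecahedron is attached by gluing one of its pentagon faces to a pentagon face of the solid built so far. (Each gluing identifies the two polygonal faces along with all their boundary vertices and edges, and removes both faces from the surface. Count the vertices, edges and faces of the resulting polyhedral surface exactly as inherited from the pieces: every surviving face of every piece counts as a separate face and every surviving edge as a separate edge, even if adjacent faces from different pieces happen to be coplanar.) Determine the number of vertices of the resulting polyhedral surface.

A pentagonal pyramid: V=6, E=10, F=6.
Attach a dodecagonal antiprism (V=24, E=48, F=26) along a 3-gon: merge 3 vertices and 3 edges, delete both glued faces → V=27, E=55, F=30.
Attach a regular dodecahedron (V=20, E=30, F=12) along a 5-gon: merge 5 vertices and 5 edges, delete both glued faces → V=42, E=80, F=40.
Check: V − E + F = 42 − 80 + 40 = 2.

42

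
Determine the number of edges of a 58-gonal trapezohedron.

232

The n-trapezohedron (dual of the n-antiprism) has V = 2·58 + 2 = 118, E = 4·58 = 232, F = 2·58 = 116.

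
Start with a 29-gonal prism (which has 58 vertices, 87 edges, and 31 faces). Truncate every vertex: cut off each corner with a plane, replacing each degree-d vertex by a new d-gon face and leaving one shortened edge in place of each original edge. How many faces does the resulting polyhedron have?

Truncation replaces each original edge-end by a new vertex, so V′ = 2E = 174.
Each original edge survives, and each old vertex of degree d contributes d new edges; summing degrees gives Σd = 2E, so E′ = E + 2E = 3E = 261.
Each original face survives and each original vertex becomes one new face: F′ = F + V = 89.

89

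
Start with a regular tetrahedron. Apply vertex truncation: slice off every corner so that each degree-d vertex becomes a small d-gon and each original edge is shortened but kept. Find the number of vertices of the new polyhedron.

12

The base solid has V = 4, E = 6, F = 4.
Truncation replaces each original edge-end by a new vertex, so V′ = 2E = 12.
Each original edge survives, and each old vertex of degree d contributes d new edges; summing degrees gives Σd = 2E, so E′ = E + 2E = 3E = 18.
Each original face survives and each original vertex becomes one new face: F′ = F + V = 8.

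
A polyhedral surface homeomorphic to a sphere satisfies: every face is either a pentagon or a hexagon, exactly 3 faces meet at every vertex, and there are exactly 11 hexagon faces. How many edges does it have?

63

Let x be the number of pentagons; then F = 11 + x.
Edge–face incidences: 2E = 6·11 + 5·x = 66 + 5x.
Every vertex has degree 3, so 3V = 2E.
Euler: V − E + F = 2 ⇒ (2E)/3 − E + (11 + x) = 2.
Multiply by 6: 2·(2E) − 3·(2E) + 6·(11 + x) = 12, i.e. 66 + 6x − (66 + 5x) = 12.
Collecting terms: x = 12.
Then 2E = 66 + 5·12 = 126, so E = 63, V = 2E/3 = 42, F = 11 + 12 = 23.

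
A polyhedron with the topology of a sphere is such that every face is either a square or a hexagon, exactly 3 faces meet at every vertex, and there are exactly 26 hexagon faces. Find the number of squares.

Let x be the number of squares; then F = 26 + x.
Edge–face incidences: 2E = 6·26 + 4·x = 156 + 4x.
Every vertex has degree 3, so 3V = 2E.
Euler: V − E + F = 2 ⇒ (2E)/3 − E + (26 + x) = 2.
Multiply by 6: 2·(2E) − 3·(2E) + 6·(26 + x) = 12, i.e. 156 + 6x − (156 + 4x) = 12.
Collecting terms: 2x = 12, so x = 6.
Then 2E = 156 + 4·6 = 180, so E = 90, V = 2E/3 = 60, F = 26 + 6 = 32.

6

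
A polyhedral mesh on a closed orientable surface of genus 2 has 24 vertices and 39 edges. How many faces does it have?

13

For a closed orientable surface of genus 2, χ = 2 − 2·2 = -2.
F = -2 − V + E = -2 − 24 + 39 = 13.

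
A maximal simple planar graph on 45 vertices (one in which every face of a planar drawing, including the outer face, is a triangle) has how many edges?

In a plane triangulation 3F = 2E and V − E + F = 2, so E = 3V − 6 = 3·45 − 6 = 129.

129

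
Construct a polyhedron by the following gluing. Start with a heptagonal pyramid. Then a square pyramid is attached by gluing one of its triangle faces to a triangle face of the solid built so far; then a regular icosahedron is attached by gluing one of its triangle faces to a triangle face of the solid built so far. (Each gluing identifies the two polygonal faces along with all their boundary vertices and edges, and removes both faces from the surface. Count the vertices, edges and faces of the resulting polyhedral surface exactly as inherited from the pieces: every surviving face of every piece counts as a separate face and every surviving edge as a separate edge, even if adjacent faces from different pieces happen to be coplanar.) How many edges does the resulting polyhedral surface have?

46

A heptagonal pyramid: V=8, E=14, F=8.
Attach a square pyramid (V=5, E=8, F=5) along a 3-gon: merge 3 vertices and 3 edges, delete both glued faces → V=10, E=19, F=11.
Attach a regular icosahedron (V=12, E=30, F=20) along a 3-gon: merge 3 vertices and 3 edges, delete both glued faces → V=19, E=46, F=29.
Check: V − E + F = 19 − 46 + 29 = 2.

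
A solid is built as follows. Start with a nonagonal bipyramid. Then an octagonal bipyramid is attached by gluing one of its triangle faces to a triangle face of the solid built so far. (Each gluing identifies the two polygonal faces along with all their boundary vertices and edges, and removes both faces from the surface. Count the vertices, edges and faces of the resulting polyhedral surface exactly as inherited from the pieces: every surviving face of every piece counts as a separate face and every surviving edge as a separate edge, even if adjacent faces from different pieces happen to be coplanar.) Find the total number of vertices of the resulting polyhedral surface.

18

A nonagonal bipyramid: V=11, E=27, F=18.
Attach an octagonal bipyramid (V=10, E=24, F=16) along a 3-gon: merge 3 vertices and 3 edges, delete both glued faces → V=18, E=48, F=32.
Check: V − E + F = 18 − 48 + 32 = 2.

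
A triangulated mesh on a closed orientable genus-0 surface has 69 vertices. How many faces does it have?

χ = 2 − 2·0 = 2, and every face is a triangle so 3F = 2E.
V − E + F = 2 with E = 3F/2 gives 69 − (3/2 − 1)·F = 2, so F = 134 and E = 201.

134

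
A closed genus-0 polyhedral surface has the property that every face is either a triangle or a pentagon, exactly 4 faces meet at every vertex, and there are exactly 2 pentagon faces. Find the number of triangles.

10

Let x be the number of triangles; then F = 2 + x.
Edge–face incidences: 2E = 5·2 + 3·x = 10 + 3x.
Every vertex has degree 4, so 4V = 2E.
Euler: V − E + F = 2 ⇒ (2E)/4 − E + (2 + x) = 2.
Multiply by 8: 2·(2E) − 4·(2E) + 8·(2 + x) = 16, i.e. 16 + 8x − 2·(10 + 3x) = 16.
Collecting terms: 2x − 4 = 16, so 2x = 20, so x = 10.
Then 2E = 10 + 3·10 = 40, so E = 20, V = 2E/4 = 10, F = 2 + 10 = 12.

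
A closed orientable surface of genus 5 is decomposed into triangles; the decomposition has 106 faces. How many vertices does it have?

45

χ = 2 − 2·5 = -8, and every face is a triangle so 3F = 2E.
E = 3·106/2 = 159. Then V = -8 + E − F = -8 + 159 − 106 = 45.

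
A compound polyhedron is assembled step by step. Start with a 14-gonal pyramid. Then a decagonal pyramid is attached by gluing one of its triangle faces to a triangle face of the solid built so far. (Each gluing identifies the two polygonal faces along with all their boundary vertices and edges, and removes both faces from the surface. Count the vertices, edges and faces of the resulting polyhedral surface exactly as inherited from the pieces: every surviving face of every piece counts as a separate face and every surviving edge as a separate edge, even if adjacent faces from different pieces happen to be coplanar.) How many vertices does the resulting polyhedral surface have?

A 14-gonal pyramid: V=15, E=28, F=15.
Attach a decagonal pyramid (V=11, E=20, F=11) along a 3-gon: merge 3 vertices and 3 edges, delete both glued faces → V=23, E=45, F=24.
Check: V − E + F = 23 − 45 + 24 = 2.

23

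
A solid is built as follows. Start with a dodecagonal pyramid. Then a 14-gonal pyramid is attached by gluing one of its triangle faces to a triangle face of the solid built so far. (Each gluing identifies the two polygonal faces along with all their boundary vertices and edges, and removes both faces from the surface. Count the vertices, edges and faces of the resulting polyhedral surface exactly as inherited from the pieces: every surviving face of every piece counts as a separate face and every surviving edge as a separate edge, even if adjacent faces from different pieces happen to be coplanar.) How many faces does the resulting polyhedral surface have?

26

A dodecagonal pyramid: V=13, E=24, F=13.
Attach a 14-gonal pyramid (V=15, E=28, F=15) along a 3-gon: merge 3 vertices and 3 edges, delete both glued faces → V=25, E=49, F=26.
Check: V − E + F = 25 − 49 + 26 = 2.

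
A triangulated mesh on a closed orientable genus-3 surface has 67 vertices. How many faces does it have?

χ = 2 − 2·3 = -4, and every face is a triangle so 3F = 2E.
V − E + F = -4 with E = 3F/2 gives 67 − (3/2 − 1)·F = -4, so F = 142 and E = 213.

142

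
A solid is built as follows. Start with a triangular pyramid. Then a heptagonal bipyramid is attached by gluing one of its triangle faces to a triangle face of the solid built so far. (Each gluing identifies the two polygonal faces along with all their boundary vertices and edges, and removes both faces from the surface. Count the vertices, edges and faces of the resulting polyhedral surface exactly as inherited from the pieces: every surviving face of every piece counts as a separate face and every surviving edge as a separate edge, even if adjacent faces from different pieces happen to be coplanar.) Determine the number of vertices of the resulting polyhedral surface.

A triangular pyramid: V=4, E=6, F=4.
Attach a heptagonal bipyramid (V=9, E=21, F=14) along a 3-gon: merge 3 vertices and 3 edges, delete both glued faces → V=10, E=24, F=16.
Check: V − E + F = 10 − 24 + 16 = 2.

10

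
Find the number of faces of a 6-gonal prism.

A prism on an n-gon has two n-gon bases and n rectangular sides: V = 2·6 = 12, E = 3·6 = 18, F = 6 + 2 = 8.

8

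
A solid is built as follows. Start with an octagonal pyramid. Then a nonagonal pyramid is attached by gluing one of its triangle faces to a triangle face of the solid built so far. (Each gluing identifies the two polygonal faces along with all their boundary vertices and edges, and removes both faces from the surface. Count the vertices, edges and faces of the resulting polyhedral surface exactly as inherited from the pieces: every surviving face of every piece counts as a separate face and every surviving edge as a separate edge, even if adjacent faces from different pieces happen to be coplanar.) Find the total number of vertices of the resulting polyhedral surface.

16

An octagonal pyramid: V=9, E=16, F=9.
Attach a nonagonal pyramid (V=10, E=18, F=10) along a 3-gon: merge 3 vertices and 3 edges, delete both glued faces → V=16, E=31, F=17.
Check: V − E + F = 16 − 31 + 17 = 2.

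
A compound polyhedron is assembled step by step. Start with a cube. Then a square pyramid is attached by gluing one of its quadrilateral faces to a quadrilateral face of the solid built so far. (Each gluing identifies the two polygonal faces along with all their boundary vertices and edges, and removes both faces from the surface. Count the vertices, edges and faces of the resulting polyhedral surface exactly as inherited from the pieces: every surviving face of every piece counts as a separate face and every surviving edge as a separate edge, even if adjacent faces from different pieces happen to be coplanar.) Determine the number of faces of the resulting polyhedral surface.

A cube: V=8, E=12, F=6.
Attach a square pyramid (V=5, E=8, F=5) along a 4-gon: merge 4 vertices and 4 edges, delete both glued faces → V=9, E=16, F=9.
Check: V − E + F = 9 − 16 + 9 = 2.

9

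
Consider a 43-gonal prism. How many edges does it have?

129

A prism on an n-gon has two n-gon bases and n rectangular sides: V = 2·43 = 86, E = 3·43 = 129, F = 43 + 2 = 45.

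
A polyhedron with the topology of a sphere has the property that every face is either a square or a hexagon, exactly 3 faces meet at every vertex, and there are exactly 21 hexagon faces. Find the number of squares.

6

Let x be the number of squares; then F = 21 + x.
Edge–face incidences: 2E = 6·21 + 4·x = 126 + 4x.
Every vertex has degree 3, so 3V = 2E.
Euler: V − E + F = 2 ⇒ (2E)/3 − E + (21 + x) = 2.
Multiply by 6: 2·(2E) − 3·(2E) + 6·(21 + x) = 12, i.e. 126 + 6x − (126 + 4x) = 12.
Collecting terms: 2x = 12, so x = 6.
Then 2E = 126 + 4·6 = 150, so E = 75, V = 2E/3 = 50, F = 21 + 6 = 27.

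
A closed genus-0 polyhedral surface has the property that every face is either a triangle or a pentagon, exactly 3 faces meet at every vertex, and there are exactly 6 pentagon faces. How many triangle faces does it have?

2

Let x be the number of triangles; then F = 6 + x.
Edge–face incidences: 2E = 5·6 + 3·x = 30 + 3x.
Every vertex has degree 3, so 3V = 2E.
Euler: V − E + F = 2 ⇒ (2E)/3 − E + (6 + x) = 2.
Multiply by 6: 2·(2E) − 3·(2E) + 6·(6 + x) = 12, i.e. 36 + 6x − (30 + 3x) = 12.
Collecting terms: 3x + 6 = 12, so 3x = 6, so x = 2.
Then 2E = 30 + 3·2 = 36, so E = 18, V = 2E/3 = 12, F = 6 + 2 = 8.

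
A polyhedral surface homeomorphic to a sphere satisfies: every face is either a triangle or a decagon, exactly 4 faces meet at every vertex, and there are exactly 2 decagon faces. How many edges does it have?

Let x be the number of triangles; then F = 2 + x.
Edge–face incidences: 2E = 10·2 + 3·x = 20 + 3x.
Every vertex has degree 4, so 4V = 2E.
Euler: V − E + F = 2 ⇒ (2E)/4 − E + (2 + x) = 2.
Multiply by 8: 2·(2E) − 4·(2E) + 8·(2 + x) = 16, i.e. 16 + 8x − 2·(20 + 3x) = 16.
Collecting terms: 2x − 24 = 16, so 2x = 40, so x = 20.
Then 2E = 20 + 3·20 = 80, so E = 40, V = 2E/4 = 20, F = 2 + 20 = 22.

40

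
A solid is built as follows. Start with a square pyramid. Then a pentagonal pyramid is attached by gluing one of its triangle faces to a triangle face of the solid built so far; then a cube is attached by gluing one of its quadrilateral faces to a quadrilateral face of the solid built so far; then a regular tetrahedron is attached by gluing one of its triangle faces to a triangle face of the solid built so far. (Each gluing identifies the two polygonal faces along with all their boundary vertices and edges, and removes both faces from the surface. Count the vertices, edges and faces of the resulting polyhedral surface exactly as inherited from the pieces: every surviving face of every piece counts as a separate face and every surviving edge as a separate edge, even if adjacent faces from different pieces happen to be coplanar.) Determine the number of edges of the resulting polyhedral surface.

A square pyramid: V=5, E=8, F=5.
Attach a pentagonal pyramid (V=6, E=10, F=6) along a 3-gon: merge 3 vertices and 3 edges, delete both glued faces → V=8, E=15, F=9.
Attach a cube (V=8, E=12, F=6) along a 4-gon: merge 4 vertices and 4 edges, delete both glued faces → V=12, E=23, F=13.
Attach a regular tetrahedron (V=4, E=6, F=4) along a 3-gon: merge 3 vertices and 3 edges, delete both glued faces → V=13, E=26, F=15.
Check: V − E + F = 13 − 26 + 15 = 2.

26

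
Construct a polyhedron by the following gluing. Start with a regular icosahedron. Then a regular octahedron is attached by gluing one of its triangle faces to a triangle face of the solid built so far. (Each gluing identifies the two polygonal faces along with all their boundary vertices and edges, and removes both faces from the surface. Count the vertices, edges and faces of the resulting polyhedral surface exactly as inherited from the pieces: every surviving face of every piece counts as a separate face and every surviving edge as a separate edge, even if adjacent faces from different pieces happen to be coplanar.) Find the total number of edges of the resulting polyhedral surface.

39

A regular icosahedron: V=12, E=30, F=20.
Attach a regular octahedron (V=6, E=12, F=8) along a 3-gon: merge 3 vertices and 3 edges, delete both glued faces → V=15, E=39, F=26.
Check: V − E + F = 15 − 39 + 26 = 2.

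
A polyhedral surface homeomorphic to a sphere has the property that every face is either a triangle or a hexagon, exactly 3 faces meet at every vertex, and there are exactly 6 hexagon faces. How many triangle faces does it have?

4

Let x be the number of triangles; then F = 6 + x.
Edge–face incidences: 2E = 6·6 + 3·x = 36 + 3x.
Every vertex has degree 3, so 3V = 2E.
Euler: V − E + F = 2 ⇒ (2E)/3 − E + (6 + x) = 2.
Multiply by 6: 2·(2E) − 3·(2E) + 6·(6 + x) = 12, i.e. 36 + 6x − (36 + 3x) = 12.
Collecting terms: 3x = 12, so x = 4.
Then 2E = 36 + 3·4 = 48, so E = 24, V = 2E/3 = 16, F = 6 + 4 = 10.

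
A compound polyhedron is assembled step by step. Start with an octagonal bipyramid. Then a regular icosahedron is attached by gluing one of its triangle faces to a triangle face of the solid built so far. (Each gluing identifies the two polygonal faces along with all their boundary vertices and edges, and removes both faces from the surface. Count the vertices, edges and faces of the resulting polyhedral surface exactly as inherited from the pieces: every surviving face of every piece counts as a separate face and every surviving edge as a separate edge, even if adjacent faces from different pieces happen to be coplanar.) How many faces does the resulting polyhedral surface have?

34

An octagonal bipyramid: V=10, E=24, F=16.
Attach a regular icosahedron (V=12, E=30, F=20) along a 3-gon: merge 3 vertices and 3 edges, delete both glued faces → V=19, E=51, F=34.
Check: V − E + F = 19 − 51 + 34 = 2.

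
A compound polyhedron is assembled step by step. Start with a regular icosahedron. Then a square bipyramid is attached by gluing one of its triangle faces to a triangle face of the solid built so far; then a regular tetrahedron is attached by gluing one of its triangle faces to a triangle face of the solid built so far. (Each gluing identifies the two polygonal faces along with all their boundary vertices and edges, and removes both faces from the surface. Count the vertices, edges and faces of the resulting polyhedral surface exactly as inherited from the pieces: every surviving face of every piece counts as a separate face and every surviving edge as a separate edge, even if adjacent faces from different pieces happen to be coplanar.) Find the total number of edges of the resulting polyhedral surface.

A regular icosahedron: V=12, E=30, F=20.
Attach a square bipyramid (V=6, E=12, F=8) along a 3-gon: merge 3 vertices and 3 edges, delete both glued faces → V=15, E=39, F=26.
Attach a regular tetrahedron (V=4, E=6, F=4) along a 3-gon: merge 3 vertices and 3 edges, delete both glued faces → V=16, E=42, F=28.
Check: V − E + F = 16 − 42 + 28 = 2.

42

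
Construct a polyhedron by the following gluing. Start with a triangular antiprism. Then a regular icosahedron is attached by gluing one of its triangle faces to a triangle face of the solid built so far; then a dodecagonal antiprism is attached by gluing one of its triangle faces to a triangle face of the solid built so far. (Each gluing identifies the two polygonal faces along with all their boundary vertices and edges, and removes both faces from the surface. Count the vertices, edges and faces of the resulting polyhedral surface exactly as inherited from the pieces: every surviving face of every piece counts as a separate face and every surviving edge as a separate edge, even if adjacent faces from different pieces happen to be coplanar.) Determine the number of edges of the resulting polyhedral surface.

A triangular antiprism: V=6, E=12, F=8.
Attach a regular icosahedron (V=12, E=30, F=20) along a 3-gon: merge 3 vertices and 3 edges, delete both glued faces → V=15, E=39, F=26.
Attach a dodecagonal antiprism (V=24, E=48, F=26) along a 3-gon: merge 3 vertices and 3 edges, delete both glued faces → V=36, E=84, F=50.
Check: V − E + F = 36 − 84 + 50 = 2.

84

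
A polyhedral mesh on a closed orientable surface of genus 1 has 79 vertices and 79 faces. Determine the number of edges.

158

For a closed orientable surface of genus 1, χ = 2 − 2·1 = 0.
E = V + F − (0) = 79 + 79 − (0) = 158.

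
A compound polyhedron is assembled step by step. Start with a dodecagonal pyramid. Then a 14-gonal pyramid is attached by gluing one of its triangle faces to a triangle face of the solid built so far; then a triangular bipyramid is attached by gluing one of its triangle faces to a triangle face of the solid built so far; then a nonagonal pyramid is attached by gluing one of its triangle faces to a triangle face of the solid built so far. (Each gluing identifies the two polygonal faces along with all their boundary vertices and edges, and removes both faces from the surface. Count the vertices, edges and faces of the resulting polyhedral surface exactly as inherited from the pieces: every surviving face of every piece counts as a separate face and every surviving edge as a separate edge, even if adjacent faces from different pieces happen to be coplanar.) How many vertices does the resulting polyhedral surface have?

A dodecagonal pyramid: V=13, E=24, F=13.
Attach a 14-gonal pyramid (V=15, E=28, F=15) along a 3-gon: merge 3 vertices and 3 edges, delete both glued faces → V=25, E=49, F=26.
Attach a triangular bipyramid (V=5, E=9, F=6) along a 3-gon: merge 3 vertices and 3 edges, delete both glued faces → V=27, E=55, F=30.
Attach a nonagonal pyramid (V=10, E=18, F=10) along a 3-gon: merge 3 vertices and 3 edges, delete both glued faces → V=34, E=70, F=38.
Check: V − E + F = 34 − 70 + 38 = 2.

34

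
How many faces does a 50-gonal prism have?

52

A prism on an n-gon has two n-gon bases and n rectangular sides: V = 2·50 = 100, E = 3·50 = 150, F = 50 + 2 = 52.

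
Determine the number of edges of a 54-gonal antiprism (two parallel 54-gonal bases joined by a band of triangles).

An antiprism on an n-gon has two n-gon caps and 2n triangles: V = 2·54 = 108, E = 4·54 = 216, F = 2·54 + 2 = 110.

216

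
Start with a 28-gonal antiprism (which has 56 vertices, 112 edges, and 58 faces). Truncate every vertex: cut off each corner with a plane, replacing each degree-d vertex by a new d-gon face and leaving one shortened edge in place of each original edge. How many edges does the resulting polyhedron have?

Truncation replaces each original edge-end by a new vertex, so V′ = 2E = 224.
Each original edge survives, and each old vertex of degree d contributes d new edges; summing degrees gives Σd = 2E, so E′ = E + 2E = 3E = 336.
Each original face survives and each original vertex becomes one new face: F′ = F + V = 114.

336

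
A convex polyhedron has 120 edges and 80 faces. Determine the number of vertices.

Here V − E + F = 2.
V = 2 + E − F = 2 + 120 − 80 = 42.

42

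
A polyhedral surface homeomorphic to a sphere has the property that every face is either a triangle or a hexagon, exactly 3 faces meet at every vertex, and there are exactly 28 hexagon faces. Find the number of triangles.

4

Let x be the number of triangles; then F = 28 + x.
Edge–face incidences: 2E = 6·28 + 3·x = 168 + 3x.
Every vertex has degree 3, so 3V = 2E.
Euler: V − E + F = 2 ⇒ (2E)/3 − E + (28 + x) = 2.
Multiply by 6: 2·(2E) − 3·(2E) + 6·(28 + x) = 12, i.e. 168 + 6x − (168 + 3x) = 12.
Collecting terms: 3x = 12, so x = 4.
Then 2E = 168 + 3·4 = 180, so E = 90, V = 2E/3 = 60, F = 28 + 4 = 32.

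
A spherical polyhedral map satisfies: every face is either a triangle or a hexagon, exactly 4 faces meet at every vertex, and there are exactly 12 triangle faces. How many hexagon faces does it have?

2

Let x be the number of hexagons; then F = 12 + x.
Edge–face incidences: 2E = 3·12 + 6·x = 36 + 6x.
Every vertex has degree 4, so 4V = 2E.
Euler: V − E + F = 2 ⇒ (2E)/4 − E + (12 + x) = 2.
Multiply by 8: 2·(2E) − 4·(2E) + 8·(12 + x) = 16, i.e. 96 + 8x − 2·(36 + 6x) = 16.
Collecting terms: −4x + 24 = 16, so −4x = −8, so x = 2.
Then 2E = 36 + 6·2 = 48, so E = 24, V = 2E/4 = 12, F = 12 + 2 = 14.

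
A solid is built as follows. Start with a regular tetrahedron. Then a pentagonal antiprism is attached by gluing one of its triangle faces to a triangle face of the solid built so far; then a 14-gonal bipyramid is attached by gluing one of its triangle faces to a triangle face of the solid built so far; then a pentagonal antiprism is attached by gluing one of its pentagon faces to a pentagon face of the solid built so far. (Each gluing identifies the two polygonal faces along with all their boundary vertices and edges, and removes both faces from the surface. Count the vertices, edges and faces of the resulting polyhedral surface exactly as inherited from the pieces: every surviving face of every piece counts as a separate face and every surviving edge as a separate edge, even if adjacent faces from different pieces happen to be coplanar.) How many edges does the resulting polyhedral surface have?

77

A regular tetrahedron: V=4, E=6, F=4.
Attach a pentagonal antiprism (V=10, E=20, F=12) along a 3-gon: merge 3 vertices and 3 edges, delete both glued faces → V=11, E=23, F=14.
Attach a 14-gonal bipyramid (V=16, E=42, F=28) along a 3-gon: merge 3 vertices and 3 edges, delete both glued faces → V=24, E=62, F=40.
Attach a pentagonal antiprism (V=10, E=20, F=12) along a 5-gon: merge 5 vertices and 5 edges, delete both glued faces → V=29, E=77, F=50.
Check: V − E + F = 29 − 77 + 50 = 2.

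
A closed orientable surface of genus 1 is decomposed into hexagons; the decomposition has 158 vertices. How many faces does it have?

χ = 2 − 2·1 = 0, and every face is a hexagon so 6F = 2E.
V − E + F = 0 with E = 6F/2 gives 158 − (6/2 − 1)·F = 0, so F = 79 and E = 237.

79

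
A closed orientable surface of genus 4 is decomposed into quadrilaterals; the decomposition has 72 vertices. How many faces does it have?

χ = 2 − 2·4 = -6, and every face is a square so 4F = 2E.
V − E + F = -6 with E = 4F/2 gives 72 − (4/2 − 1)·F = -6, so F = 78 and E = 156.

78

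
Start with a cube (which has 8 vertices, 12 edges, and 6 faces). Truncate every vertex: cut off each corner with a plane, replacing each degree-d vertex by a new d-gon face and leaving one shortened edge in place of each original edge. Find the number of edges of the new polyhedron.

36

Truncation replaces each original edge-end by a new vertex, so V′ = 2E = 24.
Each original edge survives, and each old vertex of degree d contributes d new edges; summing degrees gives Σd = 2E, so E′ = E + 2E = 3E = 36.
Each original face survives and each original vertex becomes one new face: F′ = F + V = 14.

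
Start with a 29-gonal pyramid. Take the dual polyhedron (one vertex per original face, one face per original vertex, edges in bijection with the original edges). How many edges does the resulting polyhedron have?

The base solid has V = 30, E = 58, F = 30.
The dual swaps V and F and preserves E: V′ = F = 30, E′ = E = 58, F′ = V = 30.

58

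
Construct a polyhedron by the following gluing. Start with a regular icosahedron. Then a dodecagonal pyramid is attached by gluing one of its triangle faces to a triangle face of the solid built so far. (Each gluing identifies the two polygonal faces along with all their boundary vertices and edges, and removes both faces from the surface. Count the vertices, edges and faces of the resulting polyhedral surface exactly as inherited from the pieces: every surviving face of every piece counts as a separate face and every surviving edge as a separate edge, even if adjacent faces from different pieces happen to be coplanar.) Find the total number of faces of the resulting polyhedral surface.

31

A regular icosahedron: V=12, E=30, F=20.
Attach a dodecagonal pyramid (V=13, E=24, F=13) along a 3-gon: merge 3 vertices and 3 edges, delete both glued faces → V=22, E=51, F=31.
Check: V − E + F = 22 − 51 + 31 = 2.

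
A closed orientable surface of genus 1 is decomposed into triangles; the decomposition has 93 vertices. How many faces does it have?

186

χ = 2 − 2·1 = 0, and every face is a triangle so 3F = 2E.
V − E + F = 0 with E = 3F/2 gives 93 − (3/2 − 1)·F = 0, so F = 186 and E = 279.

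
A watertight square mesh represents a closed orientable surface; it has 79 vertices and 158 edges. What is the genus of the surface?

Every face is a square and each edge borders two faces, so 4F = 2·158, giving F = 79.
χ = V − E + F = 79 − 158 + 79 = 0.
For a closed orientable surface χ = 2 − 2g, so g = (2 − (0))/2 = 1.

1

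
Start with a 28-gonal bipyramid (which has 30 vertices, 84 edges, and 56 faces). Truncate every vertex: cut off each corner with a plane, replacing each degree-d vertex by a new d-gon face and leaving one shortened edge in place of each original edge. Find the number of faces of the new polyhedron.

86

Truncation replaces each original edge-end by a new vertex, so V′ = 2E = 168.
Each original edge survives, and each old vertex of degree d contributes d new edges; summing degrees gives Σd = 2E, so E′ = E + 2E = 3E = 252.
Each original face survives and each original vertex becomes one new face: F′ = F + V = 86.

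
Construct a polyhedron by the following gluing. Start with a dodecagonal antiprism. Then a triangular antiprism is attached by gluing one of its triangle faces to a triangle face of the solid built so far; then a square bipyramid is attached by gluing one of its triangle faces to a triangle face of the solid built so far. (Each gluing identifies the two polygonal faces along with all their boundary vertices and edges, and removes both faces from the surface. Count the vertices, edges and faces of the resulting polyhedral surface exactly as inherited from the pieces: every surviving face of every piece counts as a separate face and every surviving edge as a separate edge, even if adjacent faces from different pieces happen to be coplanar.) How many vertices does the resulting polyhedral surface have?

30

A dodecagonal antiprism: V=24, E=48, F=26.
Attach a triangular antiprism (V=6, E=12, F=8) along a 3-gon: merge 3 vertices and 3 edges, delete both glued faces → V=27, E=57, F=32.
Attach a square bipyramid (V=6, E=12, F=8) along a 3-gon: merge 3 vertices and 3 edges, delete both glued faces → V=30, E=66, F=38.
Check: V − E + F = 30 − 66 + 38 = 2.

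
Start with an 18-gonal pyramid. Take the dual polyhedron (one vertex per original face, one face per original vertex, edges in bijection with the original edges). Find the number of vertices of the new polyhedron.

19

The base solid has V = 19, E = 36, F = 19.
The dual swaps V and F and preserves E: V′ = F = 19, E′ = E = 36, F′ = V = 19.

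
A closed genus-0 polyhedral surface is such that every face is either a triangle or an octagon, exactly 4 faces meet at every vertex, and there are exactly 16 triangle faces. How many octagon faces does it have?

Let x be the number of octagons; then F = 16 + x.
Edge–face incidences: 2E = 3·16 + 8·x = 48 + 8x.
Every vertex has degree 4, so 4V = 2E.
Euler: V − E + F = 2 ⇒ (2E)/4 − E + (16 + x) = 2.
Multiply by 8: 2·(2E) − 4·(2E) + 8·(16 + x) = 16, i.e. 128 + 8x − 2·(48 + 8x) = 16.
Collecting terms: −8x + 32 = 16, so −8x = −16, so x = 2.
Then 2E = 48 + 8·2 = 64, so E = 32, V = 2E/4 = 16, F = 16 + 2 = 18.

2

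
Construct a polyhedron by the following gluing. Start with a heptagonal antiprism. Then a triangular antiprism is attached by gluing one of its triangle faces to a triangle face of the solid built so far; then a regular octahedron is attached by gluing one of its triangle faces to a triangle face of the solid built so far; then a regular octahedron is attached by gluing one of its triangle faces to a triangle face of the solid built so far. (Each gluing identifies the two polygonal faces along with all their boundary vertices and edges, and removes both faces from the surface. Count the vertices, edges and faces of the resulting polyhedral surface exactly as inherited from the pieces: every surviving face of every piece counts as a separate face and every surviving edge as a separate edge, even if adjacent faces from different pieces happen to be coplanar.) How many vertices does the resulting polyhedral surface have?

23

A heptagonal antiprism: V=14, E=28, F=16.
Attach a triangular antiprism (V=6, E=12, F=8) along a 3-gon: merge 3 vertices and 3 edges, delete both glued faces → V=17, E=37, F=22.
Attach a regular octahedron (V=6, E=12, F=8) along a 3-gon: merge 3 vertices and 3 edges, delete both glued faces → V=20, E=46, F=28.
Attach a regular octahedron (V=6, E=12, F=8) along a 3-gon: merge 3 vertices and 3 edges, delete both glued faces → V=23, E=55, F=34.
Check: V − E + F = 23 − 55 + 34 = 2.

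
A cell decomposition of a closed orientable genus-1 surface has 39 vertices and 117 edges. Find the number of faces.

78

For a closed orientable surface of genus 1, χ = 2 − 2·1 = 0.
F = 0 − V + E = 0 − 39 + 117 = 78.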